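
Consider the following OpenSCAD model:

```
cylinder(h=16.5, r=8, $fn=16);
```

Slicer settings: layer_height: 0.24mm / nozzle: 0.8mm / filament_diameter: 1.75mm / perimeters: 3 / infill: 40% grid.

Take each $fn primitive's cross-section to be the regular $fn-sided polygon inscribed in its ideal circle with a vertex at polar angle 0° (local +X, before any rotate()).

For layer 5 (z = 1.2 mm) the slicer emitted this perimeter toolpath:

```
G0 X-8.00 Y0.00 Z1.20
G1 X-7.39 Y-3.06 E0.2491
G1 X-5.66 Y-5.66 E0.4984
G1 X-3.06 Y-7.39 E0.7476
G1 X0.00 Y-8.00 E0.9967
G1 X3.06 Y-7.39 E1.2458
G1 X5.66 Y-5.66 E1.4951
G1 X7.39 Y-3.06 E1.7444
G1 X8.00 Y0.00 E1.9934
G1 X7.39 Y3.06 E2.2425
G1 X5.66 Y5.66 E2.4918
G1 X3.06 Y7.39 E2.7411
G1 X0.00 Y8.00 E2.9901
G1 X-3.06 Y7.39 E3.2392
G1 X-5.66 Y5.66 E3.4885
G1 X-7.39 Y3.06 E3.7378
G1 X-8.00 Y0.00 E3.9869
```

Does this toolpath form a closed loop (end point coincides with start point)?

Start point (G0): (-8.00, 0.00). End point (last G1): the path returns to the start — closed.

yes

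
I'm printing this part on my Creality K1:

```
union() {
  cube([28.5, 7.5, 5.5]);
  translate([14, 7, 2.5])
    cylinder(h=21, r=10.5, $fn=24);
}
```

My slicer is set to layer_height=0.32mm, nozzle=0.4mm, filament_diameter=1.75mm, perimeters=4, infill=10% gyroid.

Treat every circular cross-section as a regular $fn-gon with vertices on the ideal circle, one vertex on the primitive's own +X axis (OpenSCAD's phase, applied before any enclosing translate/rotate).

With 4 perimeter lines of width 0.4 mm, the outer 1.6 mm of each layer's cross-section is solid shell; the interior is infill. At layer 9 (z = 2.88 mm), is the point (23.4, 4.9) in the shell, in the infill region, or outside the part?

At z = 2.88 mm: the 28.5×7.5 cube contributes its full rectangle; the r=10.5 cylinder at (14, 7) gives a regular 24-gon of circumradius 10.5 (constant along its height); Taking the union: the regions partially overlap (shared area 144.75 mm²), so overlapping operands fuse into one piece — 1 connected region. Overall, the cross-section is a single solid region. The nearest boundary edge runs (24.14, 9.72)→(24.43, 7.50); distance from the point to it = 2.80 mm. The point is inside the cross-section and 2.80 mm from the nearest boundary — more than the 1.6 mm shell width (4 × 0.4), so it's in the infill interior.

infill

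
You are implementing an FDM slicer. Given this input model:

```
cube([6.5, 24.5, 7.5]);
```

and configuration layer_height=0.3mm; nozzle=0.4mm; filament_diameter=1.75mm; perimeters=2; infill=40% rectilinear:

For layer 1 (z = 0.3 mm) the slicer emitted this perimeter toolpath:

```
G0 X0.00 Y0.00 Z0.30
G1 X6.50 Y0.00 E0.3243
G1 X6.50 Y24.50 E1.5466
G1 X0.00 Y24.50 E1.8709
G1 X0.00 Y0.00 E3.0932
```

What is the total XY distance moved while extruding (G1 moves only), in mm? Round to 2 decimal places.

Sum the Euclidean lengths of each G1 segment: total = 62.00 mm.

62.00 mm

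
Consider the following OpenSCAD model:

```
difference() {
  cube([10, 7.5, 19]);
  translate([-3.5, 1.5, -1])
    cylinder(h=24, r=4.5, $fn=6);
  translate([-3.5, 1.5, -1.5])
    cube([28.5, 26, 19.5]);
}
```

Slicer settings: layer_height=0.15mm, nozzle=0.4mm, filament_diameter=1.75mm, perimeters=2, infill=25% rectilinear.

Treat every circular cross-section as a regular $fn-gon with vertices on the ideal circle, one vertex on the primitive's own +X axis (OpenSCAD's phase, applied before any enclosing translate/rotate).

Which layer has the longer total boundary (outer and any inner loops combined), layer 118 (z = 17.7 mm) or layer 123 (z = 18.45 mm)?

layer 123 (z = 18.45 mm)

Layer 118 (z = 17.7): the cube (footprint 10×7.5) is included at this height (perimeter 35.00 mm); the r=4.5 cylinder at (-3.5, 1.5) gives a regular 6-gon of circumradius 4.5 (constant along its height) (perimeter = 2·6·4.500·sin(180°/6) = 27.00 mm); the 28.5×26 cube at (-3.5, 1.5) contributes its full rectangle (perimeter 109.00 mm); Taking the first minus the rest: starting from the 10×7.5 cube, the r=4.5 cylinder at (-3.5, 1.5) partially overlaps it — only the 1.72 mm² overlap (of its 52.61 mm²) is removed, clipping the outline; the 28.5×26 cube at (-3.5, 1.5) partially overlaps it — only the 59.13 mm² overlap (of its 741.00 mm²) is removed, clipping the outline — boundary = 22.10 mm. So its perimeter = 22.10 mm. Layer 123 (z = 18.45): the cube is present — its section is the full 10×7.5 rectangle (perimeter 35.00 mm); the r=4.5 cylinder at (-3.5, 1.5) contributes a regular 6-gon of circumradius 4.5 (perimeter = 2·6·4.500·sin(180°/6) = 27.00 mm); the cube at (-3.5, 1.5) is absent (z outside [-1.5, 18]); Subtracting the remaining from the first: starting from the 10×7.5 cube, the r=4.5 cylinder at (-3.5, 1.5) partially overlaps it — only the 1.72 mm² overlap (of its 52.61 mm²) is removed, clipping the outline — boundary = 35.37 mm. So its perimeter = 35.37 mm. Layer 123 is larger (35.37 vs 22.10 mm).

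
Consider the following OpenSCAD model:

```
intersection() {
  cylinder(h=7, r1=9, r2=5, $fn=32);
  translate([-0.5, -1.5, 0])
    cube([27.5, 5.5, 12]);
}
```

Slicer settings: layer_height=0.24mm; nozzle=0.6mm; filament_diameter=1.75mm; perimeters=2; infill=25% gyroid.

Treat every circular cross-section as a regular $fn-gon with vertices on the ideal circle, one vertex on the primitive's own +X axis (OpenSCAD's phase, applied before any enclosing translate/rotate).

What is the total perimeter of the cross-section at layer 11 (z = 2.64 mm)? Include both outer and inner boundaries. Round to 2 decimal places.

At z = 2.64 mm: the cone: at t=0.377 of its height the radius interpolates to r₁+(r₂−r₁)t = 7.491, giving a regular 32-gon of that circumradius (perimeter = 2·32·7.491·sin(180°/32) = 46.99 mm); the cube at (-0.5, -1.5) is present — its section is the full 27.5×5.5 rectangle (perimeter 66.00 mm); Taking the intersection: the 27.5×5.5 cube at (-0.5, -1.5) partially overlaps the cone; clipping to the common part keeps 42.25 mm² — boundary = 25.88 mm. Overall, the cross-section is a single solid region. Total boundary length (outer) = 25.88 mm.

25.88 mm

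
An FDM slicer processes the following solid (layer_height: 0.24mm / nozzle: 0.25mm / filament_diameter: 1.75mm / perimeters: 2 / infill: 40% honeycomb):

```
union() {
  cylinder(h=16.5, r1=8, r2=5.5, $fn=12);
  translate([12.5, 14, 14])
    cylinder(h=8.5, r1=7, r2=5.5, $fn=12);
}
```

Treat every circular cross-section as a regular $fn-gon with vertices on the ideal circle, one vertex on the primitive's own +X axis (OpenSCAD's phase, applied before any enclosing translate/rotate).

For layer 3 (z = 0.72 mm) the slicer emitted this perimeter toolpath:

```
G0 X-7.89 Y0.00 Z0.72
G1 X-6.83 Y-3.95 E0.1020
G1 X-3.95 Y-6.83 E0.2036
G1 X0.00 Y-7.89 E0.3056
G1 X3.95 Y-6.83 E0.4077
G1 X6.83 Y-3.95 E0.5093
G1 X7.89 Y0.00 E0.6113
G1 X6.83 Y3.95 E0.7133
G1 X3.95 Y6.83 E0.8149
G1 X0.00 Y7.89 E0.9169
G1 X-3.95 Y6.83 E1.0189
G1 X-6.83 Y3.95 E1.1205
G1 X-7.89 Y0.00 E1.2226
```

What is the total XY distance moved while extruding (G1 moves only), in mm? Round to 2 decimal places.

49.01 mm

Sum the Euclidean lengths of each G1 segment: total = 49.01 mm.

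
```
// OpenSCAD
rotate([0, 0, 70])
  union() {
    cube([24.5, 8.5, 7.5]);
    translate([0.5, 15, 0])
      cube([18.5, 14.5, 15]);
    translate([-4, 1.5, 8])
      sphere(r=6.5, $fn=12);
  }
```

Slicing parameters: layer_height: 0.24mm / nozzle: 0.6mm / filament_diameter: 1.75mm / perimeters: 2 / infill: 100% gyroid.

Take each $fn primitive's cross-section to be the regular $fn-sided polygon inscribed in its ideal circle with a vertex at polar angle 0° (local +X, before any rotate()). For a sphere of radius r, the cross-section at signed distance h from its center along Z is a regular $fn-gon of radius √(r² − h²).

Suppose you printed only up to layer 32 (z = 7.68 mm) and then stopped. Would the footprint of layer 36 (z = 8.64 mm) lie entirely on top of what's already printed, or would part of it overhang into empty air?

entirely on top

Compare the two slices. At z = 7.68: the cube is not intersected at this z (z outside [0, 7.5]); the 18.5×14.5 cube at (0.5, 15) contributes its full rectangle (area 268.25 mm²); the sphere at (-4, 1.5): section is a regular 12-gon, circumradius = √(r²−h²) = √(6.5²−0.32²) = 6.492 (area = (12/2)·6.492²·sin(360°/12) = 126.44 mm²); Taking the union: the 2 present regions are separate (no shared area or edge), so areas and boundary lengths simply add and each stays a separate island — area = 394.69 mm²; (whole slice rotated 70° about Z — lengths, areas and connectivity unchanged). At z = 8.64: the cube is not intersected at this z (z outside [0, 7.5]); the 18.5×14.5 cube at (0.5, 15) contributes its full rectangle (area 268.25 mm²); the sphere at (-4, 1.5): section is a regular 12-gon, circumradius = √(r²−h²) = √(6.5²−0.64²) = 6.468 (area = (12/2)·6.468²·sin(360°/12) = 125.52 mm²); Taking the union: the 2 present regions are separate (no shared area or edge), so areas and boundary lengths simply add and each stays a separate island — area = 393.77 mm²; (rotated 70° about Z; rotation is an isometry so areas/perimeters/island counts are preserved). Checking containment: the cross-section at z = 8.64 is a subset of the cross-section at z = 7.68.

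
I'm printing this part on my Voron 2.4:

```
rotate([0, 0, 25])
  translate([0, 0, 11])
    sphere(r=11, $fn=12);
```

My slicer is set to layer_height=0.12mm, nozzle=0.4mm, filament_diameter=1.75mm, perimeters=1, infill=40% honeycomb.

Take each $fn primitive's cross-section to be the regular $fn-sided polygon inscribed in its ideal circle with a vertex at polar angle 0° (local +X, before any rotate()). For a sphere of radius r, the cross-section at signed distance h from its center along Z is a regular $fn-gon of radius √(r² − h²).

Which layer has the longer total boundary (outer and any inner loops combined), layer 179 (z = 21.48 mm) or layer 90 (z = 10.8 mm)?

layer 90 (z = 10.8 mm)

Layer 179 (z = 21.48): the r=11 sphere contributes a regular 12-gon of circumradius √(11²−10.48²) = 3.342 (perimeter = 2·12·3.342·sin(180°/12) = 20.76 mm); (rotated 25° about Z; rotation is an isometry so areas/perimeters/island counts are preserved). So its perimeter = 20.76 mm. Layer 90 (z = 10.8): the r=11 sphere contributes a regular 12-gon of circumradius √(11²−0.2²) = 10.998 (perimeter = 2·12·10.998·sin(180°/12) = 68.32 mm); (rotated 25° about Z; rotation is an isometry so areas/perimeters/island counts are preserved). So its perimeter = 68.32 mm. Layer 90 is larger (68.32 vs 20.76 mm).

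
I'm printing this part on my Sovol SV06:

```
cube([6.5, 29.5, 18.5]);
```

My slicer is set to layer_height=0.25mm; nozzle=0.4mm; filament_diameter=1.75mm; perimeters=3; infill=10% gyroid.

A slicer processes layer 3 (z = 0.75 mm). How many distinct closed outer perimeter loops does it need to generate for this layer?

1

At z = 0.75 mm: the cube is present — its section is the full 6.5×29.5 rectangle. The result has 1 disconnected region.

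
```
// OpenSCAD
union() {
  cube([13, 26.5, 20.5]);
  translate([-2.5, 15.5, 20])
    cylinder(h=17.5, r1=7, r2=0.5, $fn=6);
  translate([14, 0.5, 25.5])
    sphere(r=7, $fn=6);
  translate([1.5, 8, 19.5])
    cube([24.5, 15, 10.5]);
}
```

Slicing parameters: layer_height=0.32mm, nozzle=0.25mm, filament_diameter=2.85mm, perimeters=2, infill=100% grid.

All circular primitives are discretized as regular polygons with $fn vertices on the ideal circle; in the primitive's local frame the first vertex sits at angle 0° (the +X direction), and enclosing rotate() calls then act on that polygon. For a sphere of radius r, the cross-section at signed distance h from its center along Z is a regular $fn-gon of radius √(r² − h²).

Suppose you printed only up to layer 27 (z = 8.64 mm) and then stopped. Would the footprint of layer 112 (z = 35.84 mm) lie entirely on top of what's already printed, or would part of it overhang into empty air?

Compare the two slices. At z = 8.64: the cube (footprint 13×26.5) is included at this height (area 344.50 mm²); the cone at (-2.5, 15.5) is not intersected at this z (z outside [20, 37.5]); the sphere at (14, 0.5) is absent (|z−center|=16.860 > r=7); the cube at (1.5, 8) is absent (z outside [19.5, 30]); Combining (union): only the 13×26.5 cube is present, so the union is just that shape — area = 344.50 mm². At z = 35.84: the cube is absent (z outside [0, 20.5]); the cone at (-2.5, 15.5) contributes a regular 6-gon of circumradius 1.117 (interpolated between r1=7 and r2=0.5 at t=0.905) (area = (6/2)·1.117²·sin(360°/6) = 3.24 mm²); the sphere at (14, 0.5) is not intersected at this z (|z−center|=10.340 > r=7); the cube at (1.5, 8) is absent (z outside [19.5, 30]); Combining (union): only the cone at (-2.5, 15.5) is present, so the union is just that shape — area = 3.24 mm². Checking containment: at z = 35.84 the cross-section extends beyond the z = 8.64 cross-section by about 3.24 mm².

part overhangs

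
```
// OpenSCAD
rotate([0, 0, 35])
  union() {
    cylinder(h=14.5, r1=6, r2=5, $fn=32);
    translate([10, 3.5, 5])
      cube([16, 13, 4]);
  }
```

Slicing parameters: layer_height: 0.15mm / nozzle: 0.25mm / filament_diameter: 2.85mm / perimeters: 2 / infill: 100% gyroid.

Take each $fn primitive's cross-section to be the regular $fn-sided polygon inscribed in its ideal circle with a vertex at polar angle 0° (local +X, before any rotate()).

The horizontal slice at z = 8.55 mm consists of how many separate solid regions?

2

At z = 8.55 mm: the cone: at t=0.590 of its height the radius interpolates to r₁+(r₂−r₁)t = 5.410, giving a regular 32-gon of that circumradius; the cube at (10, 3.5) is present — its section is the full 16×13 rectangle; Merging all regions: the 2 present regions are separate (no shared area or edge), so areas and boundary lengths simply add and each stays a separate island — 2 connected regions; (rotated 35° about Z; rotation is an isometry so areas/perimeters/island counts are preserved). The result has 2 disconnected regions.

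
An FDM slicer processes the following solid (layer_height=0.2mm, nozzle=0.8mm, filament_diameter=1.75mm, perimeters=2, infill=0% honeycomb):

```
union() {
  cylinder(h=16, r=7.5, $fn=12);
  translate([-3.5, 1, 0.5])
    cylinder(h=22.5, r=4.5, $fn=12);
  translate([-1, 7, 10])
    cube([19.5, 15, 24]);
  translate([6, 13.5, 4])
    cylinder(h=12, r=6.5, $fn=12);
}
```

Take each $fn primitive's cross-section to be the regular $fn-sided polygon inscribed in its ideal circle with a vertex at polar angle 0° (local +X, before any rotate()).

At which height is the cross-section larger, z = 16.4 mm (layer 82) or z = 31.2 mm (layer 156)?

Layer 82 (z = 16.4): the cylinder is absent (z outside [0, 16]); the r=4.5 cylinder at (-3.5, 1) gives a regular 12-gon of circumradius 4.5 (constant along its height) (area = (12/2)·4.500²·sin(360°/12) = 60.75 mm²); the 19.5×15 cube at (-1, 7) contributes its full rectangle (area 292.50 mm²); the cylinder at (6, 13.5) is absent (z outside [4, 16]); Combining (union): the 2 present regions are separate (no shared area or edge), so areas and boundary lengths simply add and each stays a separate island — area = 353.25 mm². So its area = 353.25 mm². Layer 156 (z = 31.2): the cylinder is not intersected at this z (z outside [0, 16]); the cylinder at (-3.5, 1) does not reach this height (z outside [0.5, 23]); the 19.5×15 cube at (-1, 7) contributes its full rectangle (area 292.50 mm²); the cylinder at (6, 13.5) is absent (z outside [4, 16]); Combining (union): only the 19.5×15 cube at (-1, 7) is present, so the union is just that shape — area = 292.50 mm². So its area = 292.50 mm². Layer 82 is larger (353.25 vs 292.50 mm²).

layer 82 (z = 16.4 mm)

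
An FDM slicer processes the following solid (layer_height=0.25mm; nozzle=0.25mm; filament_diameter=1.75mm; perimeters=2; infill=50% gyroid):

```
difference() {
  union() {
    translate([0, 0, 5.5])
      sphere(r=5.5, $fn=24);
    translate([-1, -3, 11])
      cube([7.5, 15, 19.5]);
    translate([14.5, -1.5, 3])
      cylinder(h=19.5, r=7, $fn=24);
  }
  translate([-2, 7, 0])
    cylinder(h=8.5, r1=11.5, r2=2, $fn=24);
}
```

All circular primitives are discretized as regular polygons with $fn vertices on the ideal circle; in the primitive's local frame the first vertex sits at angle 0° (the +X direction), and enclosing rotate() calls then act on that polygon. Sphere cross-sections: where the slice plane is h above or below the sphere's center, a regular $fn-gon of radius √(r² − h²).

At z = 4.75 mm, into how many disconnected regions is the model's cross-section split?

At z = 4.75 mm: the r=5.5 sphere slices to a regular 24-gon of circumradius 5.449 (√(r²−h²) with h=0.75 from center); the cube at (-1, -3) does not reach this height (z outside [11, 30.5]); the r=7 cylinder at (14.5, -1.5) gives a regular 24-gon of circumradius 7 (constant along its height); Merging all regions: the 2 present regions are separate (no shared area or edge), so areas and boundary lengths simply add and each stays a separate island — 2 connected regions; the cone at (-2, 7) contributes a regular 24-gon of circumradius 6.191 (interpolated between r1=11.5 and r2=2 at t=0.559); After the difference (first − rest): starting from the result so far, the cone at (-2, 7) partially overlaps it — only the 26.79 mm² overlap (of its 119.05 mm²) is removed, clipping the outline — 2 connected regions. The result has 2 disconnected regions.

2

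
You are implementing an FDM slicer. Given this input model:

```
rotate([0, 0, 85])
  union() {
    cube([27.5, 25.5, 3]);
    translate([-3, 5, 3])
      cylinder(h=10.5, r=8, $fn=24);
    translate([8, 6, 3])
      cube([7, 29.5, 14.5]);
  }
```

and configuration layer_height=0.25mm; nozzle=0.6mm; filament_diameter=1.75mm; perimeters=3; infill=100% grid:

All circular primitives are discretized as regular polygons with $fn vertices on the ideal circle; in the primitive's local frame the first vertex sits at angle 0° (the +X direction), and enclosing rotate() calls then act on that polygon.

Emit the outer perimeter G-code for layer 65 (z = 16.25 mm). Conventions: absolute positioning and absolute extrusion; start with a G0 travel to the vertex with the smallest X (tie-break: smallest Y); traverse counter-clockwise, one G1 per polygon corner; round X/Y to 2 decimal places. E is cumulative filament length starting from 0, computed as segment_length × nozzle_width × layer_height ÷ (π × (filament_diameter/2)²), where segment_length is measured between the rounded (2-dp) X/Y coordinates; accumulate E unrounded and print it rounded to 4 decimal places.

At z = 16.25 mm: the cube is not intersected at this z (z outside [0, 3]); the cylinder at (-3, 5) is not intersected at this z (z outside [3, 13.5]); the cube at (8, 6) (footprint 7×29.5) is included at this height; Merging all regions: only the 7×29.5 cube at (8, 6) is present, so the union is just that shape — 1 connected region; (whole slice rotated 85° about Z — lengths, areas and connectivity unchanged). The outline is a single polygon with 4 vertices. Extrusion per mm of travel: 0.6 × 0.25 / (π × 0.875²) = 0.062363. Accumulating E over each segment gives final E = 4.5536.

G0 X-34.67 Y11.06 Z16.25
G1 X-5.28 Y8.49 E1.8398
G1 X-4.67 Y15.47 E2.2768
G1 X-34.06 Y18.04 E4.1166
G1 X-34.67 Y11.06 E4.5536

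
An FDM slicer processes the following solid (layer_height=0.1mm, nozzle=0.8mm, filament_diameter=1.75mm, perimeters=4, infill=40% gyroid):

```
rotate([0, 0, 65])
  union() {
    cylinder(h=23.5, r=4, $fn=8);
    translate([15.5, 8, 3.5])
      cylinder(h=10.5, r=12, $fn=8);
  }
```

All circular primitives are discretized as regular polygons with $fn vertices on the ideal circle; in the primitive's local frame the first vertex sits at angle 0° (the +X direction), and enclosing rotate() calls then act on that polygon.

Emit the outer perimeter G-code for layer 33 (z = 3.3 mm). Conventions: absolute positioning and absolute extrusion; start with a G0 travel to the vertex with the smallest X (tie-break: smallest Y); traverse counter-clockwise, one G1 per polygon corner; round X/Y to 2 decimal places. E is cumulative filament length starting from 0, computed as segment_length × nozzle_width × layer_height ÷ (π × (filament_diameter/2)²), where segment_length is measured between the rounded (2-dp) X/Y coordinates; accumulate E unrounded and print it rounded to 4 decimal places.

At z = 3.3 mm: the cylinder: section is a regular 8-gon, circumradius r=4; the cylinder at (15.5, 8) is absent (z outside [3.5, 14]); Combining (union): only the r=4 cylinder is present, so the union is just that shape — 1 connected region; (rotated 65° about Z; rotation is an isometry so areas/perimeters/island counts are preserved). The outline is a single polygon with 8 vertices. Extrusion per mm of travel: 0.8 × 0.1 / (π × 0.875²) = 0.033260. Accumulating E over each segment gives final E = 0.8152.

G0 X-3.76 Y-1.37 Z3.30
G1 X-1.69 Y-3.63 E0.1019
G1 X1.37 Y-3.76 E0.2038
G1 X3.63 Y-1.69 E0.3057
G1 X3.76 Y1.37 E0.4076
G1 X1.69 Y3.63 E0.5095
G1 X-1.37 Y3.76 E0.6114
G1 X-3.63 Y1.69 E0.7133
G1 X-3.76 Y-1.37 E0.8152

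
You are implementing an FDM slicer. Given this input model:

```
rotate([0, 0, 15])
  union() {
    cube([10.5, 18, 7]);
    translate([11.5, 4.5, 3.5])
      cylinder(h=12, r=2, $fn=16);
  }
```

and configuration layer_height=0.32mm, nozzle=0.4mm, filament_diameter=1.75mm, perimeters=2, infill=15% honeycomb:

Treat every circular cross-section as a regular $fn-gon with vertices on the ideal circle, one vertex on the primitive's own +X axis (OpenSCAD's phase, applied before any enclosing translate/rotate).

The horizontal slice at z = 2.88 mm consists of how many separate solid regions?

1

At z = 2.88 mm: the 10.5×18 cube contributes its full rectangle; the cylinder at (11.5, 4.5) is not intersected at this z (z outside [3.5, 15.5]); Merging all regions: only the 10.5×18 cube is present, so the union is just that shape — 1 connected region; (rotated 15° about Z; rotation is an isometry so areas/perimeters/island counts are preserved). The result has 1 disconnected region.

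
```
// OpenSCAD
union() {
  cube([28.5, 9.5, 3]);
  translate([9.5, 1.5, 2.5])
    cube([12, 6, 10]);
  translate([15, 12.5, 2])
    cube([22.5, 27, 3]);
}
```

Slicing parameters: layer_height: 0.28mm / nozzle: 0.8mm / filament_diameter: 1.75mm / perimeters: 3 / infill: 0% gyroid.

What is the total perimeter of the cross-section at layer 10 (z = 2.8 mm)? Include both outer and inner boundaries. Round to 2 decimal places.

175.00 mm

At z = 2.8 mm: the 28.5×9.5 cube contributes its full rectangle (perimeter 76.00 mm); the cube at (9.5, 1.5) (footprint 12×6) is included at this height (perimeter 36.00 mm); the 22.5×27 cube at (15, 12.5) contributes its full rectangle (perimeter 99.00 mm); Merging all regions: the regions partially overlap (shared area 72.00 mm²), so the edge portions inside another operand are dropped and the merged outline is re-measured after clipping — boundary = 175.00 mm. Overall, the cross-section has 2 separate islands. Total boundary length (outer) = 175.00 mm.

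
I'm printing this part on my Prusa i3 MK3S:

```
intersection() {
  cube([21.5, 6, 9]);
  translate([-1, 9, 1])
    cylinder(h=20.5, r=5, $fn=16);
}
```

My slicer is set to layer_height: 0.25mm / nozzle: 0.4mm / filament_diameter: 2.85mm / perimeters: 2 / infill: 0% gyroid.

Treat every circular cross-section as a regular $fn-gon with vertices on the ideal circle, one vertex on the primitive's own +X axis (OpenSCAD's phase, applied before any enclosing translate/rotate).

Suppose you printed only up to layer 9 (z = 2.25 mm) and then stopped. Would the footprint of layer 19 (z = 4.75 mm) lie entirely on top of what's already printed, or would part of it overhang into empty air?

Compare the two slices. At z = 2.25: the cube is present — its section is the full 21.5×6 rectangle (area 129.00 mm²); the r=5 cylinder at (-1, 9) gives a regular 16-gon of circumradius 5 (constant along its height) (area = (16/2)·5.000²·sin(360°/16) = 76.54 mm²); After intersecting: the r=5 cylinder at (-1, 9) partially overlaps the 21.5×6 cube; clipping to the common part keeps 3.41 mm² — area = 3.41 mm². At z = 4.75: the cube is present — its section is the full 21.5×6 rectangle (area 129.00 mm²); the r=5 cylinder at (-1, 9) contributes a regular 16-gon of circumradius 5 (area = (16/2)·5.000²·sin(360°/16) = 76.54 mm²); After intersecting: the r=5 cylinder at (-1, 9) partially overlaps the 21.5×6 cube; clipping to the common part keeps 3.41 mm² — area = 3.41 mm². Checking containment: the cross-section at z = 4.75 is a subset of the cross-section at z = 2.25.

entirely on top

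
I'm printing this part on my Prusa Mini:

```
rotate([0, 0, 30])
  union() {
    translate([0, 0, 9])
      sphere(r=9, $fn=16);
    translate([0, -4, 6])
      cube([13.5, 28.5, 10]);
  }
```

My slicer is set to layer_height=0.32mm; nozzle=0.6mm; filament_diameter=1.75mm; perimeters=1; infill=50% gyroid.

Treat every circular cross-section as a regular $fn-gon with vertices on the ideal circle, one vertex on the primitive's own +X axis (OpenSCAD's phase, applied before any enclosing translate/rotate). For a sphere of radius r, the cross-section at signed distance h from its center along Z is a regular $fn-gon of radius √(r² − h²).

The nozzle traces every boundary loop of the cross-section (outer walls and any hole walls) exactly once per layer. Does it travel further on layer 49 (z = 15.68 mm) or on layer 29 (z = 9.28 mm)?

Layer 49 (z = 15.68): the sphere: section is a regular 16-gon, circumradius = √(r²−h²) = √(9²−6.68²) = 6.031 (perimeter = 2·16·6.031·sin(180°/16) = 37.65 mm); the 13.5×28.5 cube at (0, -4) contributes its full rectangle (perimeter 84.00 mm); Taking the union: the regions partially overlap (shared area 49.70 mm²), so the edge portions inside another operand are dropped and the merged outline is re-measured after clipping — boundary = 93.38 mm; (rotated 30° about Z; rotation is an isometry so areas/perimeters/island counts are preserved). So its perimeter = 93.38 mm. Layer 29 (z = 9.28): the r=9 sphere contributes a regular 16-gon of circumradius √(9²−0.28²) = 8.996 (perimeter = 2·16·8.996·sin(180°/16) = 56.16 mm); the cube at (0, -4) (footprint 13.5×28.5) is included at this height (perimeter 84.00 mm); Taking the union: the regions partially overlap (shared area 96.25 mm²), so the edge portions inside another operand are dropped and the merged outline is re-measured after clipping — boundary = 101.00 mm; (whole slice rotated 30° about Z — lengths, areas and connectivity unchanged). So its perimeter = 101.00 mm. Layer 29 is larger (101.00 vs 93.38 mm).

layer 29 (z = 9.28 mm)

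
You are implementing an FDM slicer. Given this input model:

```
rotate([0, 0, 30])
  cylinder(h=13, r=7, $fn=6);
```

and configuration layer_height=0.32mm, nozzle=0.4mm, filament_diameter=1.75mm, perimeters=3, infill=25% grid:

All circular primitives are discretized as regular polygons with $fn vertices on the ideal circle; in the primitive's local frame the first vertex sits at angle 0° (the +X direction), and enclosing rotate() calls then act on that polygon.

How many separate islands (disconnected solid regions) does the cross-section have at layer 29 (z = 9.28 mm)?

At z = 9.28 mm: the cylinder: section is a regular 6-gon, circumradius r=7; (whole slice rotated 30° about Z — lengths, areas and connectivity unchanged). Overall, the cross-section is a single solid region. Island count = 1.

1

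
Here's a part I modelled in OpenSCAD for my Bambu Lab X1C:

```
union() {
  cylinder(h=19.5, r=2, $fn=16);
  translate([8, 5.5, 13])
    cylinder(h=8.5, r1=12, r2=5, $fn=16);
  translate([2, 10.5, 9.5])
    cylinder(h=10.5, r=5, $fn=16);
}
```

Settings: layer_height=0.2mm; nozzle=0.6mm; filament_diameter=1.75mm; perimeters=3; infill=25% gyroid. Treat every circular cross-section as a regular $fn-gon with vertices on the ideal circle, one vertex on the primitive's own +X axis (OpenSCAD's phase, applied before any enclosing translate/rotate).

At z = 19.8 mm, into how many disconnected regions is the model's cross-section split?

At z = 19.8 mm: the cylinder is not intersected at this z (z outside [0, 19.5]); the cone at (8, 5.5) contributes a regular 16-gon of circumradius 6.400 (interpolated between r1=12 and r2=5 at t=0.800); the r=5 cylinder at (2, 10.5) contributes a regular 16-gon of circumradius 5; Taking the union: the regions partially overlap (shared area 19.03 mm²), so overlapping operands fuse into one piece — 1 connected region. The result has 1 disconnected region.

1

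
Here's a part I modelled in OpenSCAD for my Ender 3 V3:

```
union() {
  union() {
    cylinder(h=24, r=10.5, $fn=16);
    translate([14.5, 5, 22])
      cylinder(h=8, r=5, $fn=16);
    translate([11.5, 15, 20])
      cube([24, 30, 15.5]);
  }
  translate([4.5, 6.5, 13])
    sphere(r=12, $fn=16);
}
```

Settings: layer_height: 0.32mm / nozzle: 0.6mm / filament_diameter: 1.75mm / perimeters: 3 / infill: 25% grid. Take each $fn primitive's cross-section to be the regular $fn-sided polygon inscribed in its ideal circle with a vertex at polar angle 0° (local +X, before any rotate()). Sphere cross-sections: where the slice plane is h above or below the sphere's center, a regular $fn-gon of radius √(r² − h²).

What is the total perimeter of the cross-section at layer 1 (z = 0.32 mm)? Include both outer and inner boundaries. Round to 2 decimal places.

65.55 mm

At z = 0.32 mm: the cylinder: section is a regular 16-gon, circumradius r=10.5 (perimeter = 2·16·10.500·sin(180°/16) = 65.55 mm); the cylinder at (14.5, 5) does not reach this height (z outside [22, 30]); the cube at (11.5, 15) is absent (z outside [20, 35.5]); Merging all regions: only the r=10.5 cylinder is present, so the union is just that shape — boundary = 65.55 mm; the sphere at (4.5, 6.5) is not intersected at this z (|z−center|=12.680 > r=12); Merging all regions: only the result so far is present, so the union is just that shape — boundary = 65.55 mm. Overall, the cross-section is a single solid region. Total boundary length (outer) = 65.55 mm.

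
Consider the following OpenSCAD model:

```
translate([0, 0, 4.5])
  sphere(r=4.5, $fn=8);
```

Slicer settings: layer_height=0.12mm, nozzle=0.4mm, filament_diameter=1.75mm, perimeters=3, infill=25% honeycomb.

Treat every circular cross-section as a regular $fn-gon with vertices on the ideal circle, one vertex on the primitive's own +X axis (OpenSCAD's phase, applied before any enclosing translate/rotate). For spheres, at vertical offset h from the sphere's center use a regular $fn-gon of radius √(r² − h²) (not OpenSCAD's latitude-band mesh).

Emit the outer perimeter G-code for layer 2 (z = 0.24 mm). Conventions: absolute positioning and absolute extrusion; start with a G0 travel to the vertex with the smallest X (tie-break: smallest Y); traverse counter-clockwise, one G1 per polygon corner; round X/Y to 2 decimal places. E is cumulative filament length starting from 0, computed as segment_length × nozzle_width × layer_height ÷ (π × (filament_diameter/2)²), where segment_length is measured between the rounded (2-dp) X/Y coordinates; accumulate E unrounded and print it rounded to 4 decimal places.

G0 X-1.45 Y0.00 Z0.24
G1 X-1.03 Y-1.03 E0.0222
G1 X0.00 Y-1.45 E0.0444
G1 X1.03 Y-1.03 E0.0666
G1 X1.45 Y0.00 E0.0888
G1 X1.03 Y1.03 E0.1110
G1 X0.00 Y1.45 E0.1332
G1 X-1.03 Y1.03 E0.1554
G1 X-1.45 Y0.00 E0.1776

At z = 0.24 mm: the sphere: section is a regular 8-gon, circumradius = √(r²−h²) = √(4.5²−4.26²) = 1.450. The outline is a single polygon with 8 vertices. Extrusion per mm of travel: 0.4 × 0.12 / (π × 0.875²) = 0.019956. Accumulating E over each segment gives final E = 0.1776.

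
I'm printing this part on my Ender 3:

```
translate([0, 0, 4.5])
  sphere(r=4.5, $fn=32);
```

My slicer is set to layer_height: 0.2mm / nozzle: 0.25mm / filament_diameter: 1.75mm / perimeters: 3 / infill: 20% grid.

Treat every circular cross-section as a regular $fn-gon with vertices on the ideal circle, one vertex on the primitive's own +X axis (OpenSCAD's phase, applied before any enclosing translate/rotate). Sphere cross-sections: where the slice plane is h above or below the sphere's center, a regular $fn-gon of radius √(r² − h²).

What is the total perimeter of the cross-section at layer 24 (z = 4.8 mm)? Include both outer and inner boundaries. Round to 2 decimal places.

At z = 4.8 mm: the r=4.5 sphere contributes a regular 32-gon of circumradius √(4.5²−0.3²) = 4.490 (perimeter = 2·32·4.490·sin(180°/32) = 28.17 mm). Overall, the cross-section is a single solid region. Total boundary length (outer) = 28.17 mm.

28.17 mm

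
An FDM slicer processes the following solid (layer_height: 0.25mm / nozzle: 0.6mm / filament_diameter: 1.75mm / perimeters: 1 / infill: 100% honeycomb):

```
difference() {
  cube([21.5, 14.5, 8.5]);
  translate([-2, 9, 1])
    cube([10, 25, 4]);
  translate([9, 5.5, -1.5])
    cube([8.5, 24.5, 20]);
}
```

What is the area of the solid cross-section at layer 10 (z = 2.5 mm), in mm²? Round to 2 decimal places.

At z = 2.5 mm: the 21.5×14.5 cube contributes its full rectangle (area 311.75 mm²); the cube at (-2, 9) is present — its section is the full 10×25 rectangle (area 250.00 mm²); the cube at (9, 5.5) (footprint 8.5×24.5) is included at this height (area 208.25 mm²); After the difference (first − rest): starting from the 21.5×14.5 cube (311.75 mm²), the 10×25 cube at (-2, 9) partially overlaps it — only the 44.00 mm² overlap (of its 250.00 mm²) is removed, clipping the outline; the 8.5×24.5 cube at (9, 5.5) partially overlaps it — only the 76.50 mm² overlap (of its 208.25 mm²) is removed, clipping the outline — area = 191.25 mm². Overall, the cross-section is a single solid region. Net area = 191.25 mm².

191.25 mm²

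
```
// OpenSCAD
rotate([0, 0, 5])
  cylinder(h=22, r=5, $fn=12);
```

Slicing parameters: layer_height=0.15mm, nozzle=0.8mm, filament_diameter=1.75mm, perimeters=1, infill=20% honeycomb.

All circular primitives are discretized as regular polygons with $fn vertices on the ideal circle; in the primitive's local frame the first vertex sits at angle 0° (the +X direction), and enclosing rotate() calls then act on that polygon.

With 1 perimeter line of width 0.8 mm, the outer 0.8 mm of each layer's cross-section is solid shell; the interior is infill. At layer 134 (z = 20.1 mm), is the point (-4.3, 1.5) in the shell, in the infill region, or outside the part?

At z = 20.1 mm: the cylinder: section is a regular 12-gon, circumradius r=5; (rotated 5° about Z; rotation is an isometry so areas/perimeters/island counts are preserved). Overall, the cross-section is a single solid region. Undo the 5° rotation: the query point maps to (-4.153, 1.869) in the un-rotated model frame. The nearest boundary edge runs (-4.33, 2.50)→(-5.00, 0.00); distance from the point to it = 0.33 mm. The point is inside the cross-section, 0.33 mm from the nearest boundary — within the 0.8 mm shell band (1 × 0.8).

shell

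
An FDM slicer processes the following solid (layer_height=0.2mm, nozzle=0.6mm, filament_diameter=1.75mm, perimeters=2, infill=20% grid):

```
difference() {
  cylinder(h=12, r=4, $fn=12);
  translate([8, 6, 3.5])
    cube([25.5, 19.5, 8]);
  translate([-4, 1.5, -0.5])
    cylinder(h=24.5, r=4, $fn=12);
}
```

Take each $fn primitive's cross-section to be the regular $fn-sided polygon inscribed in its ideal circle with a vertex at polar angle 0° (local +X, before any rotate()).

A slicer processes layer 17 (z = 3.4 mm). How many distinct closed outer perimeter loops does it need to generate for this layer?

At z = 3.4 mm: the r=4 cylinder contributes a regular 12-gon of circumradius 4; the cube at (8, 6) is not intersected at this z (z outside [3.5, 11.5]); the r=4 cylinder at (-4, 1.5) contributes a regular 12-gon of circumradius 4; After the difference (first − rest): starting from the r=4 cylinder, the r=4 cylinder at (-4, 1.5) partially overlaps it — only the 16.37 mm² overlap (of its 48.00 mm²) is removed, clipping the outline — 1 connected region. The result has 1 disconnected region.

1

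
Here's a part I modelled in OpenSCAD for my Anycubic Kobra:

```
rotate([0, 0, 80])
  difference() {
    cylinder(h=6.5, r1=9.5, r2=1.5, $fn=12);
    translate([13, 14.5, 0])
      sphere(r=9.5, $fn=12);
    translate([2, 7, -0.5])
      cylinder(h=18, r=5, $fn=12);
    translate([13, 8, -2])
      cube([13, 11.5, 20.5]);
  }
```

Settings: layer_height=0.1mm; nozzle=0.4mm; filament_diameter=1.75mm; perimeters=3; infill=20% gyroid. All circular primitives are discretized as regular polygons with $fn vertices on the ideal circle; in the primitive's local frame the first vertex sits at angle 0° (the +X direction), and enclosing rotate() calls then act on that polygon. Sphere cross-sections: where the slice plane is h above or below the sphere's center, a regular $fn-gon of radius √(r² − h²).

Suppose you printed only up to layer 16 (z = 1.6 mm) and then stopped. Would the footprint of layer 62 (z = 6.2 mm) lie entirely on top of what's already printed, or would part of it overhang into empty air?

entirely on top

Compare the two slices. At z = 1.6: the cone: at t=0.246 of its height the radius interpolates to r₁+(r₂−r₁)t = 7.531, giving a regular 12-gon of that circumradius (area = (12/2)·7.531²·sin(360°/12) = 170.14 mm²); the sphere at (13, 14.5): section is a regular 12-gon, circumradius = √(r²−h²) = √(9.5²−1.6²) = 9.364 (area = (12/2)·9.364²·sin(360°/12) = 263.07 mm²); the cylinder at (2, 7): section is a regular 12-gon, circumradius r=5 (area = (12/2)·5.000²·sin(360°/12) = 75.00 mm²); the cube at (13, 8) is present — its section is the full 13×11.5 rectangle (area 149.50 mm²); Subtracting the remaining from the first: starting from the cone (170.14 mm²), the r=9.5 sphere at (13, 14.5) misses the remaining region (no effect); the r=5 cylinder at (2, 7) partially overlaps it — only the 32.72 mm² overlap (of its 75.00 mm²) is removed, clipping the outline; the 13×11.5 cube at (13, 8) misses the remaining region (no effect) — area = 137.42 mm²; (whole slice rotated 80° about Z — lengths, areas and connectivity unchanged). At z = 6.2: the cone contributes a regular 12-gon of circumradius 1.869 (interpolated between r1=9.5 and r2=1.5 at t=0.954) (area = (12/2)·1.869²·sin(360°/12) = 10.48 mm²); the sphere at (13, 14.5): section is a regular 12-gon, circumradius = √(r²−h²) = √(9.5²−6.2²) = 7.198 (area = (12/2)·7.198²·sin(360°/12) = 155.43 mm²); the r=5 cylinder at (2, 7) gives a regular 12-gon of circumradius 5 (constant along its height) (area = (12/2)·5.000²·sin(360°/12) = 75.00 mm²); the 13×11.5 cube at (13, 8) contributes its full rectangle (area 149.50 mm²); Subtracting the remaining from the first: starting from the cone (10.48 mm²), the r=9.5 sphere at (13, 14.5) misses the remaining region (no effect); the r=5 cylinder at (2, 7) misses the remaining region (no effect); the 13×11.5 cube at (13, 8) misses the remaining region (no effect) — area = 10.48 mm²; (whole slice rotated 80° about Z — lengths, areas and connectivity unchanged). Checking containment: the cross-section at z = 6.2 is a subset of the cross-section at z = 1.6.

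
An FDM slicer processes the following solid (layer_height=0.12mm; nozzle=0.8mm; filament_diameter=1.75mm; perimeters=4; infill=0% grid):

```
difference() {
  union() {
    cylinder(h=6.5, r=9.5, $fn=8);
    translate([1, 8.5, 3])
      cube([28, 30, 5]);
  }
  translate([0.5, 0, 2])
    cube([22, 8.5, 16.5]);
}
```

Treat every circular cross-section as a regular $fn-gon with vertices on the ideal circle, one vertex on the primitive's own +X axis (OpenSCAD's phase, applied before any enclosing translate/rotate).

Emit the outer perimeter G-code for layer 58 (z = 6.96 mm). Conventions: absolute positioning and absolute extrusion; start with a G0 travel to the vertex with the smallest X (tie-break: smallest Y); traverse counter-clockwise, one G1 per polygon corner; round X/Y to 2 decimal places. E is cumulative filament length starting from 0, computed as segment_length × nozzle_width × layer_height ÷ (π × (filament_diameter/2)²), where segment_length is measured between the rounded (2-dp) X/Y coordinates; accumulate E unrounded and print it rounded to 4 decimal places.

At z = 6.96 mm: the cylinder is not intersected at this z (z outside [0, 6.5]); the 28×30 cube at (1, 8.5) contributes its full rectangle; Combining (union): only the 28×30 cube at (1, 8.5) is present, so the union is just that shape — 1 connected region; the 22×8.5 cube at (0.5, 0) contributes its full rectangle; Taking the first minus the rest: starting from that combined region, the 22×8.5 cube at (0.5, 0) misses the remaining region (no effect) — 1 connected region. The outline is a single polygon with 4 vertices. Extrusion per mm of travel: 0.8 × 0.12 / (π × 0.875²) = 0.039912. Accumulating E over each segment gives final E = 4.6298.

G0 X1.00 Y8.50 Z6.96
G1 X29.00 Y8.50 E1.1175
G1 X29.00 Y38.50 E2.3149
G1 X1.00 Y38.50 E3.4324
G1 X1.00 Y8.50 E4.6298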